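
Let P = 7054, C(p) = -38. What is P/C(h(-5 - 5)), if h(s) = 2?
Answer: -3527/19 ≈ -185.63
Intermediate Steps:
P/C(h(-5 - 5)) = 7054/(-38) = 7054*(-1/38) = -3527/19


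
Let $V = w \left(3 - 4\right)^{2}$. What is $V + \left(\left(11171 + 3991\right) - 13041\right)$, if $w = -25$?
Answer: $2096$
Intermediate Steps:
$V = -25$ ($V = - 25 \left(3 - 4\right)^{2} = - 25 \left(-1\right)^{2} = \left(-25\right) 1 = -25$)
$V + \left(\left(11171 + 3991\right) - 13041\right) = -25 + \left(\left(11171 + 3991\right) - 13041\right) = -25 + \left(15162 - 13041\right) = -25 + 2121 = 2096$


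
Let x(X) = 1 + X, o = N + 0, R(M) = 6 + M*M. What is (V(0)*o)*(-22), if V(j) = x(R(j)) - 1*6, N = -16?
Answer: 352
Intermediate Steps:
R(M) = 6 + M²
o = -16 (o = -16 + 0 = -16)
V(j) = 1 + j² (V(j) = (1 + (6 + j²)) - 1*6 = (7 + j²) - 6 = 1 + j²)
(V(0)*o)*(-22) = ((1 + 0²)*(-16))*(-22) = ((1 + 0)*(-16))*(-22) = (1*(-16))*(-22) = -16*(-22) = 352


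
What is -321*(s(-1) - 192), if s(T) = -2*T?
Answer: 60990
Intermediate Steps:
-321*(s(-1) - 192) = -321*(-2*(-1) - 192) = -321*(2 - 192) = -321*(-190) = 60990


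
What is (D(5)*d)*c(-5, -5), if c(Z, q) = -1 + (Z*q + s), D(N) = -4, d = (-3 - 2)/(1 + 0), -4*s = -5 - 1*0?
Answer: 505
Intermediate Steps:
s = 5/4 (s = -(-5 - 1*0)/4 = -(-5 + 0)/4 = -¼*(-5) = 5/4 ≈ 1.2500)
d = -5 (d = -5/1 = -5*1 = -5)
c(Z, q) = ¼ + Z*q (c(Z, q) = -1 + (Z*q + 5/4) = -1 + (5/4 + Z*q) = ¼ + Z*q)
(D(5)*d)*c(-5, -5) = (-4*(-5))*(¼ - 5*(-5)) = 20*(¼ + 25) = 20*(101/4) = 505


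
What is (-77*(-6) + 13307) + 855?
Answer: 14624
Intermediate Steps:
(-77*(-6) + 13307) + 855 = (462 + 13307) + 855 = 13769 + 855 = 14624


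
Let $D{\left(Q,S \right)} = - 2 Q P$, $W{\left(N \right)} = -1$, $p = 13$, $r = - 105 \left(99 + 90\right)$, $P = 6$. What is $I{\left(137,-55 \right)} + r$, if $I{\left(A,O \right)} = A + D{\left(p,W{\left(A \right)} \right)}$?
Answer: $-19864$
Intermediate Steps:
$r = -19845$ ($r = \left(-105\right) 189 = -19845$)
$D{\left(Q,S \right)} = - 12 Q$ ($D{\left(Q,S \right)} = - 2 Q 6 = - 12 Q$)
$I{\left(A,O \right)} = -156 + A$ ($I{\left(A,O \right)} = A - 156 = -156 + A$)
$I{\left(137,-55 \right)} + r = \left(-156 + 137\right) - 19845 = -19 - 19845 = -19864$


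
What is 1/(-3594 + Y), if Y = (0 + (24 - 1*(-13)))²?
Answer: -1/2225 ≈ -0.00044944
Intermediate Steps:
Y = 1369 (Y = (0 + (24 + 13))² = (0 + 37)² = 37² = 1369)
1/(-3594 + Y) = 1/(-3594 + 1369) = 1/(-2225) = -1/2225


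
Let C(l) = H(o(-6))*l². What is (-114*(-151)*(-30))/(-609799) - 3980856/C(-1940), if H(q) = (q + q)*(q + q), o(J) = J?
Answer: 11560443121669/13770237098400 ≈ 0.83952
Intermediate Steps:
H(q) = 4*q² (H(q) = (2*q)*(2*q) = 4*q²)
C(l) = 144*l² (C(l) = (4*(-6)²)*l² = (4*36)*l² = 144*l²)
(-114*(-151)*(-30))/(-609799) - 3980856/C(-1940) = (-114*(-151)*(-30))/(-609799) - 3980856/(144*(-1940)²) = (17214*(-30))*(-1/609799) - 3980856/(144*3763600) = -516420*(-1/609799) - 3980856/541958400 = 516420/609799 - 3980856*1/541958400 = 516420/609799 - 165869/22581600 = 11560443121669/13770237098400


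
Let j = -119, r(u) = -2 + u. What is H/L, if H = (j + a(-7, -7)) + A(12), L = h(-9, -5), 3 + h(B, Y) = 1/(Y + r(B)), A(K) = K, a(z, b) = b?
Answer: 1824/49 ≈ 37.224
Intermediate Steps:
h(B, Y) = -3 + 1/(-2 + B + Y) (h(B, Y) = -3 + 1/(Y + (-2 + B)) = -3 + 1/(-2 + B + Y))
L = -49/16 (L = (7 - 3*(-9) - 3*(-5))/(-2 - 9 - 5) = (7 + 27 + 15)/(-16) = -1/16*49 = -49/16 ≈ -3.0625)
H = -114 (H = (-119 - 7) + 12 = -126 + 12 = -114)
H/L = -114/(-49/16) = -16/49*(-114) = 1824/49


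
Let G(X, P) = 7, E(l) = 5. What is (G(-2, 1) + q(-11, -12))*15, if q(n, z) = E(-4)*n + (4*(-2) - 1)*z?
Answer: 900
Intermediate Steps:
q(n, z) = -9*z + 5*n (q(n, z) = 5*n + (4*(-2) - 1)*z = 5*n + (-8 - 1)*z = 5*n - 9*z = -9*z + 5*n)
(G(-2, 1) + q(-11, -12))*15 = (7 + (-9*(-12) + 5*(-11)))*15 = (7 + (108 - 55))*15 = (7 + 53)*15 = 60*15 = 900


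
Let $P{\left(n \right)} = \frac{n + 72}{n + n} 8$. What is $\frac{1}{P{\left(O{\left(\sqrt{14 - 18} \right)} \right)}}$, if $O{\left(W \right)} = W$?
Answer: $\frac{1}{5188} + \frac{9 i}{1297} \approx 0.00019275 + 0.0069391 i$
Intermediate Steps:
$P{\left(n \right)} = \frac{4 \left(72 + n\right)}{n}$ ($P{\left(n \right)} = \frac{72 + n}{2 n} 8 = \frac{4 \left(72 + n\right)}{n}$)
$\frac{1}{P{\left(O{\left(\sqrt{14 - 18} \right)} \right)}} = \frac{1}{4 + \frac{288}{\sqrt{14 - 18}}} = \frac{1}{4 + \frac{288}{\sqrt{-4}}} = \frac{1}{4 + \frac{288}{2 i}} = \frac{1}{4 + 288 \left(- \frac{i}{2}\right)} = \frac{1}{4 - 144 i} = \frac{4 + 144 i}{20752}$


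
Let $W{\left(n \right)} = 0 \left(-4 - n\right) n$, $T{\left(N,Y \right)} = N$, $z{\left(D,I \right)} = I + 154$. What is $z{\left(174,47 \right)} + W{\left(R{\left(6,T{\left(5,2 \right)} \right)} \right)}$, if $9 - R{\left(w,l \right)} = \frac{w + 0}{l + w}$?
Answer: $201$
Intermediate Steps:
$z{\left(D,I \right)} = 154 + I$
$R{\left(w,l \right)} = 9 - \frac{w}{l + w}$ ($R{\left(w,l \right)} = 9 - \frac{w + 0}{l + w} = 9 - \frac{w}{l + w}$)
$W{\left(n \right)} = 0$ ($W{\left(n \right)} = 0 n = 0$)
$z{\left(174,47 \right)} + W{\left(R{\left(6,T{\left(5,2 \right)} \right)} \right)} = \left(154 + 47\right) + 0 = 201 + 0 = 201$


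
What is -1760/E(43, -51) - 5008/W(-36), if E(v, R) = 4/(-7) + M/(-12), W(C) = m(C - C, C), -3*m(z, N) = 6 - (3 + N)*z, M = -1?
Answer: 250504/41 ≈ 6109.9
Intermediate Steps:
m(z, N) = -2 + z*(3 + N)/3 (m(z, N) = -(6 - (3 + N)*z)/3 = -(6 - z*(3 + N))/3 = -2 + z*(3 + N)/3)
W(C) = -2 (W(C) = -2 + (C - C) + C*(C - C)/3 = -2 + 0 + (1/3)*C*0 = -2 + 0 + 0 = -2)
E(v, R) = -41/84 (E(v, R) = 4/(-7) - 1/(-12) = 4*(-1/7) - 1*(-1/12) = -4/7 + 1/12 = -41/84)
-1760/E(43, -51) - 5008/W(-36) = -1760/(-41/84) - 5008/(-2) = -1760*(-84/41) - 5008*(-1/2) = 147840/41 + 2504 = 250504/41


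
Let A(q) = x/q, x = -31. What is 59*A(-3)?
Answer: 1829/3 ≈ 609.67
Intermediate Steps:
A(q) = -31/q
59*A(-3) = 59*(-31/(-3)) = 59*(-31*(-1/3)) = 59*(31/3) = 1829/3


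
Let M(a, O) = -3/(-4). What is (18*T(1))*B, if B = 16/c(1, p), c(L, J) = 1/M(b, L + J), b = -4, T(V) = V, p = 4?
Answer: 216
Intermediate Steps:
M(a, O) = 3/4 (M(a, O) = -3*(-1/4) = 3/4)
c(L, J) = 4/3 (c(L, J) = 1/(3/4) = 4/3)
B = 12 (B = 16/(4/3) = 16*(3/4) = 12)
(18*T(1))*B = (18*1)*12 = 18*12 = 216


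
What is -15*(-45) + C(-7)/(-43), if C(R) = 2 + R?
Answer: 29030/43 ≈ 675.12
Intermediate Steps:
-15*(-45) + C(-7)/(-43) = -15*(-45) + (2 - 7)/(-43) = 675 - 5*(-1/43) = 675 + 5/43 = 29030/43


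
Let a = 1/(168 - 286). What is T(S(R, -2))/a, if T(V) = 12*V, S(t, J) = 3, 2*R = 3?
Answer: -4248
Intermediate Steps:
R = 3/2 (R = (½)*3 = 3/2 ≈ 1.5000)
a = -1/118 (a = 1/(-118) = -1/118 ≈ -0.0084746)
T(S(R, -2))/a = (12*3)/(-1/118) = 36*(-118) = -4248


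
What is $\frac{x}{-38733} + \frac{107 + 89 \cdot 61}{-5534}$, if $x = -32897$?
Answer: $- \frac{16186945}{107174211} \approx -0.15103$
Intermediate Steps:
$\frac{x}{-38733} + \frac{107 + 89 \cdot 61}{-5534} = - \frac{32897}{-38733} + \frac{107 + 89 \cdot 61}{-5534} = \left(-32897\right) \left(- \frac{1}{38733}\right) + \left(107 + 5429\right) \left(- \frac{1}{5534}\right) = \frac{32897}{38733} + 5536 \left(- \frac{1}{5534}\right) = \frac{32897}{38733} - \frac{2768}{2767} = - \frac{16186945}{107174211}$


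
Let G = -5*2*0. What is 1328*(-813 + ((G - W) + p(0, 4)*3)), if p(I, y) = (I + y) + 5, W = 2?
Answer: -1046464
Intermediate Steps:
G = 0 (G = -10*0 = 0)
p(I, y) = 5 + I + y
1328*(-813 + ((G - W) + p(0, 4)*3)) = 1328*(-813 + ((0 - 1*2) + (5 + 0 + 4)*3)) = 1328*(-813 + ((0 - 2) + 9*3)) = 1328*(-813 + (-2 + 27)) = 1328*(-813 + 25) = 1328*(-788) = -1046464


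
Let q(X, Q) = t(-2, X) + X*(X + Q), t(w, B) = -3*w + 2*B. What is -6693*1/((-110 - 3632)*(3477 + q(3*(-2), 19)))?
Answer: 2231/4232202 ≈ 0.00052715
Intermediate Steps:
q(X, Q) = 6 + 2*X + X*(Q + X) (q(X, Q) = (-3*(-2) + 2*X) + X*(X + Q) = (6 + 2*X) + X*(Q + X) = 6 + 2*X + X*(Q + X))
-6693*1/((-110 - 3632)*(3477 + q(3*(-2), 19))) = -6693*1/((-110 - 3632)*(3477 + (6 + (3*(-2))² + 2*(3*(-2)) + 19*(3*(-2))))) = -6693*(-1/(3742*(3477 + (6 + (-6)² + 2*(-6) + 19*(-6))))) = -6693*(-1/(3742*(3477 + (6 + 36 - 12 - 114)))) = -6693*(-1/(3742*(3477 - 84))) = -6693/(3393*(-3742)) = -6693/(-12696606) = -6693*(-1/12696606) = 2231/4232202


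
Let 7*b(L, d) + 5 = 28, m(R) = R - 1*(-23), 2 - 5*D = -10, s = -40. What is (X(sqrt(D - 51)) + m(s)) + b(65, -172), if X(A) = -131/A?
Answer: -96/7 + 131*I*sqrt(15)/27 ≈ -13.714 + 18.791*I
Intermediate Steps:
D = 12/5 (D = 2/5 - 1/5*(-10) = 2/5 + 2 = 12/5 ≈ 2.4000)
m(R) = 23 + R (m(R) = R + 23 = 23 + R)
b(L, d) = 23/7 (b(L, d) = -5/7 + (1/7)*28 = -5/7 + 4 = 23/7)
(X(sqrt(D - 51)) + m(s)) + b(65, -172) = (-131/sqrt(12/5 - 51) + (23 - 40)) + 23/7 = (-131*(-I*sqrt(15)/27) - 17) + 23/7 = (-(-131)*I*sqrt(15)/27 - 17) + 23/7 = (131*I*sqrt(15)/27 - 17) + 23/7 = (-17 + 131*I*sqrt(15)/27) + 23/7 = -96/7 + 131*I*sqrt(15)/27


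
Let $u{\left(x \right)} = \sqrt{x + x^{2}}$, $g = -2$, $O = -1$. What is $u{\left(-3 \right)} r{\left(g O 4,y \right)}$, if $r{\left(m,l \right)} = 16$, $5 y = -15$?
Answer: $16 \sqrt{6} \approx 39.192$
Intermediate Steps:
$y = -3$ ($y = \frac{1}{5} \left(-15\right) = -3$)
$u{\left(-3 \right)} r{\left(g O 4,y \right)} = \sqrt{- 3 \left(1 - 3\right)} 16 = \sqrt{\left(-3\right) \left(-2\right)} 16 = \sqrt{6} \cdot 16 = 16 \sqrt{6}$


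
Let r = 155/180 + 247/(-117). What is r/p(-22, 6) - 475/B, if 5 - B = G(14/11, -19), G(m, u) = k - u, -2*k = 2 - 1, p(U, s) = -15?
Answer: 3809/108 ≈ 35.268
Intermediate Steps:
k = -½ (k = -(2 - 1)/2 = -½*1 = -½ ≈ -0.50000)
r = -5/4 (r = 155*(1/180) + 247*(-1/117) = 31/36 - 19/9 = -5/4 ≈ -1.2500)
G(m, u) = -½ - u
B = -27/2 (B = 5 - (-½ - 1*(-19)) = 5 - (-½ + 19) = 5 - 1*37/2 = 5 - 37/2 = -27/2 ≈ -13.500)
r/p(-22, 6) - 475/B = -5/4/(-15) - 475/(-27/2) = -5/4*(-1/15) - 475*(-2/27) = 1/12 + 950/27 = 3809/108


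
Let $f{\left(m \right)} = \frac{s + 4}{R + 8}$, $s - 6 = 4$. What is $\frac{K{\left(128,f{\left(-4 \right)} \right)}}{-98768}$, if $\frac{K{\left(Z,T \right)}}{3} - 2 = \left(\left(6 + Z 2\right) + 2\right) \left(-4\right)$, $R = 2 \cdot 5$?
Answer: $\frac{1581}{49384} \approx 0.032014$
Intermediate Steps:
$s = 10$ ($s = 6 + 4 = 10$)
$R = 10$
$f{\left(m \right)} = \frac{7}{9}$ ($f{\left(m \right)} = \frac{10 + 4}{10 + 8} = \frac{14}{18} = 14 \cdot \frac{1}{18} = \frac{7}{9}$)
$K{\left(Z,T \right)} = -90 - 24 Z$ ($K{\left(Z,T \right)} = 6 + 3 \left(\left(6 + Z 2\right) + 2\right) \left(-4\right) = 6 + 3 \left(\left(6 + 2 Z\right) + 2\right) \left(-4\right) = 6 + 3 \left(8 + 2 Z\right) \left(-4\right) = 6 + 3 \left(-32 - 8 Z\right) = 6 - \left(96 + 24 Z\right) = -90 - 24 Z$)
$\frac{K{\left(128,f{\left(-4 \right)} \right)}}{-98768} = \frac{-90 - 3072}{-98768} = \left(-90 - 3072\right) \left(- \frac{1}{98768}\right) = \left(-3162\right) \left(- \frac{1}{98768}\right) = \frac{1581}{49384}$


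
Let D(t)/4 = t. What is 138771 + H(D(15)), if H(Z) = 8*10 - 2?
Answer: 138849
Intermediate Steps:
D(t) = 4*t
H(Z) = 78 (H(Z) = 80 - 2 = 78)
138771 + H(D(15)) = 138771 + 78 = 138849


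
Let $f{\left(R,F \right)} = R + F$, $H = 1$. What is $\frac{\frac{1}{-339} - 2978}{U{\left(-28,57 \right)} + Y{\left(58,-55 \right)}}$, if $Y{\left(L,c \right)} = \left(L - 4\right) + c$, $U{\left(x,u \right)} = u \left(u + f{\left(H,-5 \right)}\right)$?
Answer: $- \frac{1009543}{1023780} \approx -0.98609$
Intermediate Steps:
$f{\left(R,F \right)} = F + R$
$U{\left(x,u \right)} = u \left(-4 + u\right)$ ($U{\left(x,u \right)} = u \left(u + \left(-5 + 1\right)\right) = u \left(u - 4\right) = u \left(-4 + u\right)$)
$Y{\left(L,c \right)} = -4 + L + c$ ($Y{\left(L,c \right)} = \left(-4 + L\right) + c = -4 + L + c$)
$\frac{\frac{1}{-339} - 2978}{U{\left(-28,57 \right)} + Y{\left(58,-55 \right)}} = \frac{\frac{1}{-339} - 2978}{57 \left(-4 + 57\right) - 1} = \frac{- \frac{1}{339} - 2978}{57 \cdot 53 - 1} = - \frac{1009543}{339 \left(3021 - 1\right)} = - \frac{1009543}{339 \cdot 3020} = \left(- \frac{1009543}{339}\right) \frac{1}{3020} = - \frac{1009543}{1023780}$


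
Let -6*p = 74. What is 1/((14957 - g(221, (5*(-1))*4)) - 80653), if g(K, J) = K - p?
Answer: -3/197788 ≈ -1.5168e-5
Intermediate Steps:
p = -37/3 (p = -⅙*74 = -37/3 ≈ -12.333)
g(K, J) = 37/3 + K (g(K, J) = K - 1*(-37/3) = K + 37/3 = 37/3 + K)
1/((14957 - g(221, (5*(-1))*4)) - 80653) = 1/((14957 - (37/3 + 221)) - 80653) = 1/((14957 - 1*700/3) - 80653) = 1/((14957 - 700/3) - 80653) = 1/(44171/3 - 80653) = 1/(-197788/3) = -3/197788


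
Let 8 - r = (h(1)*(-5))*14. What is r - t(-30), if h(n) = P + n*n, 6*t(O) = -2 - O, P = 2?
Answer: 640/3 ≈ 213.33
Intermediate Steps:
t(O) = -⅓ - O/6 (t(O) = (-2 - O)/6 = -⅓ - O/6)
h(n) = 2 + n² (h(n) = 2 + n*n = 2 + n²)
r = 218 (r = 8 - (2 + 1²)*(-5)*14 = 8 - (2 + 1)*(-5)*14 = 8 - 3*(-5)*14 = 8 - (-15)*14 = 8 - 1*(-210) = 8 + 210 = 218)
r - t(-30) = 218 - (-⅓ - ⅙*(-30)) = 218 - (-⅓ + 5) = 218 - 1*14/3 = 218 - 14/3 = 640/3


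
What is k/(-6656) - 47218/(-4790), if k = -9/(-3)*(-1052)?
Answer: 41175031/3985280 ≈ 10.332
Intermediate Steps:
k = -3156 (k = -9*(-1/3)*(-1052) = 3*(-1052) = -3156)
k/(-6656) - 47218/(-4790) = -3156/(-6656) - 47218/(-4790) = -3156*(-1/6656) - 47218*(-1/4790) = 789/1664 + 23609/2395 = 41175031/3985280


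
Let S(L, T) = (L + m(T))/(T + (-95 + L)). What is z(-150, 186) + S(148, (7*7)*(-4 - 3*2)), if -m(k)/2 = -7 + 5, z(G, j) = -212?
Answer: -4884/23 ≈ -212.35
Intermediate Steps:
m(k) = 4 (m(k) = -2*(-7 + 5) = -2*(-2) = 4)
S(L, T) = (4 + L)/(-95 + L + T) (S(L, T) = (L + 4)/(T + (-95 + L)) = (4 + L)/(-95 + L + T))
z(-150, 186) + S(148, (7*7)*(-4 - 3*2)) = -212 + (4 + 148)/(-95 + 148 + (7*7)*(-4 - 3*2)) = -212 + 152/(-95 + 148 + 49*(-4 - 6)) = -212 + 152/(-95 + 148 + 49*(-10)) = -212 + 152/(-95 + 148 - 490) = -212 + 152/(-437) = -212 - 1/437*152 = -212 - 8/23 = -4884/23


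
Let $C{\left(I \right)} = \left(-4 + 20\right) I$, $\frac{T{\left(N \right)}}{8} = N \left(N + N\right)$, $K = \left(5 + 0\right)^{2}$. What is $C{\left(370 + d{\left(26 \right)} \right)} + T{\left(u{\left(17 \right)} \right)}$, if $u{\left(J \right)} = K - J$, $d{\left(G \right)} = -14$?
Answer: $6720$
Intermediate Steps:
$K = 25$ ($K = 5^{2} = 25$)
$u{\left(J \right)} = 25 - J$
$T{\left(N \right)} = 16 N^{2}$ ($T{\left(N \right)} = 8 N \left(N + N\right) = 8 N 2 N = 8 \cdot 2 N^{2} = 16 N^{2}$)
$C{\left(I \right)} = 16 I$
$C{\left(370 + d{\left(26 \right)} \right)} + T{\left(u{\left(17 \right)} \right)} = 16 \left(370 - 14\right) + 16 \left(25 - 17\right)^{2} = 16 \cdot 356 + 16 \left(25 - 17\right)^{2} = 5696 + 16 \cdot 8^{2} = 5696 + 16 \cdot 64 = 5696 + 1024 = 6720$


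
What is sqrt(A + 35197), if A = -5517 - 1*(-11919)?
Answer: sqrt(41599) ≈ 203.96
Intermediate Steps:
A = 6402 (A = -5517 + 11919 = 6402)
sqrt(A + 35197) = sqrt(6402 + 35197) = sqrt(41599)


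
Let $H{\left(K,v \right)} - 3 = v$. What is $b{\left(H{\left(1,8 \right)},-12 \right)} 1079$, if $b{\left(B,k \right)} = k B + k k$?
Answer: $12948$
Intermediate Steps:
$H{\left(K,v \right)} = 3 + v$
$b{\left(B,k \right)} = k^{2} + B k$ ($b{\left(B,k \right)} = B k + k^{2} = k^{2} + B k$)
$b{\left(H{\left(1,8 \right)},-12 \right)} 1079 = - 12 \left(\left(3 + 8\right) - 12\right) 1079 = - 12 \left(11 - 12\right) 1079 = \left(-12\right) \left(-1\right) 1079 = 12 \cdot 1079 = 12948$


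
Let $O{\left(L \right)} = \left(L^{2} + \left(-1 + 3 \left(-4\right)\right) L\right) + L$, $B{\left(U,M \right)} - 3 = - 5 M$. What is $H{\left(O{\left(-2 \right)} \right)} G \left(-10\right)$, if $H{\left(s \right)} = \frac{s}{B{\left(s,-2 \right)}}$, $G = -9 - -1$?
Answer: $\frac{2240}{13} \approx 172.31$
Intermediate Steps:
$B{\left(U,M \right)} = 3 - 5 M$
$G = -8$ ($G = -9 + 1 = -8$)
$O{\left(L \right)} = L^{2} - 12 L$ ($O{\left(L \right)} = \left(L^{2} + \left(-1 - 12\right) L\right) + L = \left(L^{2} - 13 L\right) + L = L^{2} - 12 L$)
$H{\left(s \right)} = \frac{s}{13}$ ($H{\left(s \right)} = \frac{s}{3 - -10} = \frac{s}{3 + 10} = \frac{s}{13}$)
$H{\left(O{\left(-2 \right)} \right)} G \left(-10\right) = \frac{\left(-2\right) \left(-12 - 2\right)}{13} \left(-8\right) \left(-10\right) = \frac{\left(-2\right) \left(-14\right)}{13} \left(-8\right) \left(-10\right) = \frac{1}{13} \cdot 28 \left(-8\right) \left(-10\right) = \frac{28}{13} \left(-8\right) \left(-10\right) = \left(- \frac{224}{13}\right) \left(-10\right) = \frac{2240}{13}$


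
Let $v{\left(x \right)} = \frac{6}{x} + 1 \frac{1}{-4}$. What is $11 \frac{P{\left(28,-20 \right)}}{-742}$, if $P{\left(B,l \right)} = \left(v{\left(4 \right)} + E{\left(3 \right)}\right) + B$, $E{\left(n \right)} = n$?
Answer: $- \frac{1419}{2968} \approx -0.4781$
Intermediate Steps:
$v{\left(x \right)} = - \frac{1}{4} + \frac{6}{x}$ ($v{\left(x \right)} = \frac{6}{x} + 1 \left(- \frac{1}{4}\right) = \frac{6}{x} - \frac{1}{4} = - \frac{1}{4} + \frac{6}{x}$)
$P{\left(B,l \right)} = \frac{17}{4} + B$ ($P{\left(B,l \right)} = \left(\frac{24 - 4}{4 \cdot 4} + 3\right) + B = \left(\frac{1}{4} \cdot \frac{1}{4} \left(24 - 4\right) + 3\right) + B = \left(\frac{1}{4} \cdot \frac{1}{4} \cdot 20 + 3\right) + B = \left(\frac{5}{4} + 3\right) + B = \frac{17}{4} + B$)
$11 \frac{P{\left(28,-20 \right)}}{-742} = 11 \frac{\frac{17}{4} + 28}{-742} = 11 \cdot \frac{129}{4} \left(- \frac{1}{742}\right) = 11 \left(- \frac{129}{2968}\right) = - \frac{1419}{2968}$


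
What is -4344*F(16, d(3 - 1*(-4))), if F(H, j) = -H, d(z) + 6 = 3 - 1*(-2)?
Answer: 69504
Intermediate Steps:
d(z) = -1 (d(z) = -6 + (3 - 1*(-2)) = -6 + (3 + 2) = -6 + 5 = -1)
-4344*F(16, d(3 - 1*(-4))) = -(-4344)*16 = -4344*(-16) = 69504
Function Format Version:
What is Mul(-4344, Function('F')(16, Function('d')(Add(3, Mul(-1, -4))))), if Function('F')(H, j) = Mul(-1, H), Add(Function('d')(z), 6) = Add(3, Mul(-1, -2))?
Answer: 69504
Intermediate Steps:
Function('d')(z) = -1 (Function('d')(z) = Add(-6, Add(3, Mul(-1, -2))) = Add(-6, Add(3, 2)) = Add(-6, 5) = -1)
Mul(-4344, Function('F')(16, Function('d')(Add(3, Mul(-1, -4))))) = Mul(-4344, Mul(-1, 16)) = Mul(-4344, -16) = 69504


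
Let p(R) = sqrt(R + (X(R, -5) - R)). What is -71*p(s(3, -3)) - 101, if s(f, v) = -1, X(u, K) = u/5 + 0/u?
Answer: -101 - 71*I*sqrt(5)/5 ≈ -101.0 - 31.752*I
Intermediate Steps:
X(u, K) = u/5 (X(u, K) = u*(1/5) + 0 = u/5 + 0 = u/5)
p(R) = sqrt(5)*sqrt(R)/5 (p(R) = sqrt(R + (R/5 - R)) = sqrt(R - 4*R/5) = sqrt(R/5) = sqrt(5)*sqrt(R)/5)
-71*p(s(3, -3)) - 101 = -71*sqrt(5)*sqrt(-1)/5 - 101 = -71*sqrt(5)*I/5 - 101 = -71*I*sqrt(5)/5 - 101 = -101 - 71*I*sqrt(5)/5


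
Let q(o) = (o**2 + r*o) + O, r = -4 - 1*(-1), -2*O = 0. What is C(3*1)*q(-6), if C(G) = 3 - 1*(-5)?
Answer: 432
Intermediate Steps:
C(G) = 8 (C(G) = 3 + 5 = 8)
O = 0 (O = -1/2*0 = 0)
r = -3 (r = -4 + 1 = -3)
q(o) = o**2 - 3*o (q(o) = (o**2 - 3*o) + 0 = o**2 - 3*o)
C(3*1)*q(-6) = 8*(-6*(-3 - 6)) = 8*(-6*(-9)) = 8*54 = 432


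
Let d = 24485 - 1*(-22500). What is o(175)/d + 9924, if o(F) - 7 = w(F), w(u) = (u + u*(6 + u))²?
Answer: 1480701647/46985 ≈ 31514.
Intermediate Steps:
d = 46985 (d = 24485 + 22500 = 46985)
o(F) = 7 + F²*(7 + F)²
o(175)/d + 9924 = (7 + 175²*(7 + 175)²)/46985 + 9924 = (7 + 30625*182²)*(1/46985) + 9924 = (7 + 30625*33124)*(1/46985) + 9924 = (7 + 1014422500)*(1/46985) + 9924 = 1014422507*(1/46985) + 9924 = 1014422507/46985 + 9924 = 1480701647/46985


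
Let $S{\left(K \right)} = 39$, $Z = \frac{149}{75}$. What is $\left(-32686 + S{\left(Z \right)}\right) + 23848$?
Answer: $-8799$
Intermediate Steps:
$Z = \frac{149}{75}$ ($Z = 149 \cdot \frac{1}{75} = \frac{149}{75} \approx 1.9867$)
$\left(-32686 + S{\left(Z \right)}\right) + 23848 = \left(-32686 + 39\right) + 23848 = -32647 + 23848 = -8799$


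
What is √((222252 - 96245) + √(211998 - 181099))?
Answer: √(126007 + 53*√11) ≈ 355.22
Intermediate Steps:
√((222252 - 96245) + √(211998 - 181099)) = √(126007 + √30899) = √(126007 + 53*√11)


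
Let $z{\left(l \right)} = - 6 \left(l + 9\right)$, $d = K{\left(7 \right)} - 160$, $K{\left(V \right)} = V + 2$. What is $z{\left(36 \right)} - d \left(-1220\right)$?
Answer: $-184490$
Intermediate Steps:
$K{\left(V \right)} = 2 + V$
$d = -151$ ($d = \left(2 + 7\right) - 160 = 9 - 160 = -151$)
$z{\left(l \right)} = -54 - 6 l$ ($z{\left(l \right)} = - 6 \left(9 + l\right) = -54 - 6 l$)
$z{\left(36 \right)} - d \left(-1220\right) = \left(-54 - 216\right) - \left(-151\right) \left(-1220\right) = \left(-54 - 216\right) - 184220 = -270 - 184220 = -184490$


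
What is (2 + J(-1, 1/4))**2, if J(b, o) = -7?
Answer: 25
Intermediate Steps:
(2 + J(-1, 1/4))**2 = (2 - 7)**2 = (-5)**2 = 25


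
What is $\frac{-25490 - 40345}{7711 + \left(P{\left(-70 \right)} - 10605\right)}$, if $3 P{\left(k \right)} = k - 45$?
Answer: $\frac{10395}{463} \approx 22.451$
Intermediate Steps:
$P{\left(k \right)} = -15 + \frac{k}{3}$ ($P{\left(k \right)} = \frac{k - 45}{3} = \frac{-45 + k}{3} = -15 + \frac{k}{3}$)
$\frac{-25490 - 40345}{7711 + \left(P{\left(-70 \right)} - 10605\right)} = \frac{-25490 - 40345}{7711 + \left(\left(-15 + \frac{1}{3} \left(-70\right)\right) - 10605\right)} = - \frac{65835}{7711 - \frac{31930}{3}} = - \frac{65835}{- \frac{8797}{3}} = \left(-65835\right) \left(- \frac{3}{8797}\right) = \frac{10395}{463}$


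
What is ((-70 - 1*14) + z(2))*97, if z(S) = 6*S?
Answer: -6984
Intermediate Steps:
((-70 - 1*14) + z(2))*97 = ((-70 - 1*14) + 6*2)*97 = ((-70 - 14) + 12)*97 = (-84 + 12)*97 = -72*97 = -6984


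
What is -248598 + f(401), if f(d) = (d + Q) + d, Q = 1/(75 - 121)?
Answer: -11398617/46 ≈ -2.4780e+5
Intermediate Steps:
Q = -1/46 (Q = 1/(-46) = -1/46 ≈ -0.021739)
f(d) = -1/46 + 2*d (f(d) = (d - 1/46) + d = (-1/46 + d) + d = -1/46 + 2*d)
-248598 + f(401) = -248598 + (-1/46 + 2*401) = -248598 + (-1/46 + 802) = -248598 + 36891/46 = -11398617/46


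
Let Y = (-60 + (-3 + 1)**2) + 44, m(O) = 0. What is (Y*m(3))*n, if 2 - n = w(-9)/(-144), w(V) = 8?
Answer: 0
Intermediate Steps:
Y = -12 (Y = (-60 + (-2)**2) + 44 = (-60 + 4) + 44 = -56 + 44 = -12)
n = 37/18 (n = 2 - 8/(-144) = 2 - 8*(-1)/144 = 2 - 1*(-1/18) = 2 + 1/18 = 37/18 ≈ 2.0556)
(Y*m(3))*n = -12*0*(37/18) = 0*(37/18) = 0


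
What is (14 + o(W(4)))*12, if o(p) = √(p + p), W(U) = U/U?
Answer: 168 + 12*√2 ≈ 184.97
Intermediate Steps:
W(U) = 1
o(p) = √2*√p (o(p) = √(2*p) = √2*√p)
(14 + o(W(4)))*12 = (14 + √2*√1)*12 = (14 + √2*1)*12 = (14 + √2)*12 = 168 + 12*√2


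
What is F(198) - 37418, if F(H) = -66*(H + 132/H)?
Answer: -50530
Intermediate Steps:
F(H) = -8712/H - 66*H
F(198) - 37418 = (-8712/198 - 66*198) - 37418 = (-8712*1/198 - 13068) - 37418 = (-44 - 13068) - 37418 = -13112 - 37418 = -50530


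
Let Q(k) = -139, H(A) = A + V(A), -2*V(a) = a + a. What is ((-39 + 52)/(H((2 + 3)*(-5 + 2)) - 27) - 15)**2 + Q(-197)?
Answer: 73393/729 ≈ 100.68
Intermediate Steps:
V(a) = -a (V(a) = -(a + a)/2 = -a)
H(A) = 0 (H(A) = A - A = 0)
((-39 + 52)/(H((2 + 3)*(-5 + 2)) - 27) - 15)**2 + Q(-197) = ((-39 + 52)/(0 - 27) - 15)**2 - 139 = (13/(-27) - 15)**2 - 139 = (13*(-1/27) - 15)**2 - 139 = (-13/27 - 15)**2 - 139 = (-418/27)**2 - 139 = 174724/729 - 139 = 73393/729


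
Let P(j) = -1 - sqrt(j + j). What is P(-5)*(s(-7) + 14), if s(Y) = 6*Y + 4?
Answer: 24 + 24*I*sqrt(10) ≈ 24.0 + 75.895*I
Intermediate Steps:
s(Y) = 4 + 6*Y
P(j) = -1 - sqrt(2)*sqrt(j) (P(j) = -1 - sqrt(2*j) = -1 - sqrt(2)*sqrt(j))
P(-5)*(s(-7) + 14) = (-1 - sqrt(2)*sqrt(-5))*((4 + 6*(-7)) + 14) = (-1 - sqrt(2)*I*sqrt(5))*((4 - 42) + 14) = (-1 - I*sqrt(10))*(-38 + 14) = (-1 - I*sqrt(10))*(-24) = 24 + 24*I*sqrt(10)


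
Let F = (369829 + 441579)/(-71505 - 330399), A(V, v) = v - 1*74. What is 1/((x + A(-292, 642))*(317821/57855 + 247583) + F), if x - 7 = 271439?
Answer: 69202845/4660641125617635041 ≈ 1.4848e-11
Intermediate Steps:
A(V, v) = -74 + v (A(V, v) = v - 74 = -74 + v)
x = 271446 (x = 7 + 271439 = 271446)
F = -50713/25119 (F = 811408/(-401904) = 811408*(-1/401904) = -50713/25119 ≈ -2.0189)
1/((x + A(-292, 642))*(317821/57855 + 247583) + F) = 1/((271446 + (-74 + 642))*(317821/57855 + 247583) - 50713/25119) = 1/((271446 + 568)*(317821*(1/57855) + 247583) - 50713/25119) = 1/(272014*(45403/8265 + 247583) - 50713/25119) = 1/(272014*(2046318898/8265) - 50713/25119) = 1/(556627388720572/8265 - 50713/25119) = 1/(4660641125617635041/69202845) = 69202845/4660641125617635041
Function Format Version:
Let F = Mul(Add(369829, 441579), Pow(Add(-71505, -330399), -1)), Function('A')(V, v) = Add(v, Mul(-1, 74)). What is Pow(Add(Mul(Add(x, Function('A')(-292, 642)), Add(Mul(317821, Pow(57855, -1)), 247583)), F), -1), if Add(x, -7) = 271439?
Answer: Rational(69202845, 4660641125617635041) ≈ 1.4848e-11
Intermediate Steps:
Function('A')(V, v) = Add(-74, v) (Function('A')(V, v) = Add(v, -74) = Add(-74, v))
x = 271446 (x = Add(7, 271439) = 271446)
F = Rational(-50713, 25119) (F = Mul(811408, Pow(-401904, -1)) = Mul(811408, Rational(-1, 401904)) = Rational(-50713, 25119) ≈ -2.0189)
Pow(Add(Mul(Add(x, Function('A')(-292, 642)), Add(Mul(317821, Pow(57855, -1)), 247583)), F), -1) = Pow(Add(Mul(Add(271446, Add(-74, 642)), Add(Mul(317821, Pow(57855, -1)), 247583)), Rational(-50713, 25119)), -1) = Pow(Add(Mul(Add(271446, 568), Add(Mul(317821, Rational(1, 57855)), 247583)), Rational(-50713, 25119)), -1) = Pow(Add(Mul(272014, Add(Rational(45403, 8265), 247583)), Rational(-50713, 25119)), -1) = Pow(Add(Mul(272014, Rational(2046318898, 8265)), Rational(-50713, 25119)), -1) = Pow(Add(Rational(556627388720572, 8265), Rational(-50713, 25119)), -1) = Pow(Rational(4660641125617635041, 69202845), -1) = Rational(69202845, 4660641125617635041)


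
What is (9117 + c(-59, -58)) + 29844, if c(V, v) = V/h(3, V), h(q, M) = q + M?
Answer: 2181875/56 ≈ 38962.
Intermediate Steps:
h(q, M) = M + q
c(V, v) = V/(3 + V) (c(V, v) = V/(V + 3) = V/(3 + V))
(9117 + c(-59, -58)) + 29844 = (9117 - 59/(3 - 59)) + 29844 = (9117 - 59/(-56)) + 29844 = (9117 - 59*(-1/56)) + 29844 = (9117 + 59/56) + 29844 = 510611/56 + 29844 = 2181875/56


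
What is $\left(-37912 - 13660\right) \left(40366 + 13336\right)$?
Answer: $-2769519544$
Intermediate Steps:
$\left(-37912 - 13660\right) \left(40366 + 13336\right) = \left(-51572\right) 53702 = -2769519544$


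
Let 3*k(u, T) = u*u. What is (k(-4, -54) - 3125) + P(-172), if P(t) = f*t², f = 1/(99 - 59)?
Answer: -35701/15 ≈ -2380.1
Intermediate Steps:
k(u, T) = u²/3 (k(u, T) = (u*u)/3 = u²/3)
f = 1/40 ≈ 0.025000
P(t) = t²/40
(k(-4, -54) - 3125) + P(-172) = ((⅓)*(-4)² - 3125) + (1/40)*(-172)² = ((⅓)*16 - 3125) + (1/40)*29584 = (16/3 - 3125) + 3698/5 = -9359/3 + 3698/5 = -35701/15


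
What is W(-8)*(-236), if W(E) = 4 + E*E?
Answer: -16048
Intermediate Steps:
W(E) = 4 + E**2
W(-8)*(-236) = (4 + (-8)**2)*(-236) = (4 + 64)*(-236) = 68*(-236) = -16048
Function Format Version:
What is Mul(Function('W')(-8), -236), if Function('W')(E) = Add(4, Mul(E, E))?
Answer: -16048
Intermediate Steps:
Function('W')(E) = Add(4, Pow(E, 2))
Mul(Function('W')(-8), -236) = Mul(Add(4, Pow(-8, 2)), -236) = Mul(Add(4, 64), -236) = Mul(68, -236) = -16048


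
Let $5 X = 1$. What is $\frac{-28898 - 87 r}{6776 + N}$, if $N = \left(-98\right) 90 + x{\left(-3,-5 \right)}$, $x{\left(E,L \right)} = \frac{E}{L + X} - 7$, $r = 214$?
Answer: $\frac{380128}{16403} \approx 23.174$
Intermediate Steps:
$X = \frac{1}{5}$ ($X = \frac{1}{5} \cdot 1 = \frac{1}{5} \approx 0.2$)
$x{\left(E,L \right)} = -7 + \frac{E}{\frac{1}{5} + L}$ ($x{\left(E,L \right)} = \frac{E}{L + \frac{1}{5}} - 7 = \frac{E}{\frac{1}{5} + L} - 7 = -7 + \frac{E}{\frac{1}{5} + L}$)
$N = - \frac{70611}{8}$ ($N = \left(-98\right) 90 + \frac{-7 - -175 + 5 \left(-3\right)}{1 + 5 \left(-5\right)} = -8820 + \frac{-7 + 175 - 15}{1 - 25} = -8820 + \frac{1}{-24} \cdot 153 = -8820 - \frac{51}{8} = - \frac{70611}{8} \approx -8826.4$)
$\frac{-28898 - 87 r}{6776 + N} = \frac{-28898 - 18618}{6776 - \frac{70611}{8}} = \frac{-28898 - 18618}{- \frac{16403}{8}} = \left(-47516\right) \left(- \frac{8}{16403}\right) = \frac{380128}{16403}$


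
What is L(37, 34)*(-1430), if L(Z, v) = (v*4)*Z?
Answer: -7195760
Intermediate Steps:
L(Z, v) = 4*Z*v (L(Z, v) = (4*v)*Z = 4*Z*v)
L(37, 34)*(-1430) = (4*37*34)*(-1430) = 5032*(-1430) = -7195760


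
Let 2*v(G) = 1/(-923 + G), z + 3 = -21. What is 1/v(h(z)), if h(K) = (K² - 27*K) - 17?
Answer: 568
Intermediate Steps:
z = -24 (z = -3 - 21 = -24)
h(K) = -17 + K² - 27*K
v(G) = 1/(2*(-923 + G))
1/v(h(z)) = 1/(1/(2*(-923 + (-17 + (-24)² - 27*(-24))))) = 1/(1/(2*(-923 + (-17 + 576 + 648)))) = 1/(1/(2*(-923 + 1207))) = 1/((½)/284) = 1/((½)*(1/284)) = 1/(1/568) = 568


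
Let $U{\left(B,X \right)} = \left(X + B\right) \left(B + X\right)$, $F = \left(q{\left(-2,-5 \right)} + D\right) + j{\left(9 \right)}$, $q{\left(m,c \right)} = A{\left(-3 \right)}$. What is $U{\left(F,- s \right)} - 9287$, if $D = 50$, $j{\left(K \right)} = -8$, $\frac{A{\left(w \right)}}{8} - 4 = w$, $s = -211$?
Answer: $58834$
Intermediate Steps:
$A{\left(w \right)} = 32 + 8 w$
$q{\left(m,c \right)} = 8$ ($q{\left(m,c \right)} = 32 + 8 \left(-3\right) = 32 - 24 = 8$)
$F = 50$ ($F = \left(8 + 50\right) - 8 = 58 - 8 = 50$)
$U{\left(B,X \right)} = \left(B + X\right)^{2}$ ($U{\left(B,X \right)} = \left(B + X\right) \left(B + X\right) = \left(B + X\right)^{2}$)
$U{\left(F,- s \right)} - 9287 = \left(50 - -211\right)^{2} - 9287 = \left(50 + 211\right)^{2} - 9287 = 261^{2} - 9287 = 68121 - 9287 = 58834$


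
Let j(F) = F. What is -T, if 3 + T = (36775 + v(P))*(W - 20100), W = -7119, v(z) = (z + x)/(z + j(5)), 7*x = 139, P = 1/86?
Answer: 3020278388835/3017 ≈ 1.0011e+9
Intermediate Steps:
P = 1/86 ≈ 0.011628
x = 139/7 (x = (⅐)*139 = 139/7 ≈ 19.857)
v(z) = (139/7 + z)/(5 + z) (v(z) = (z + 139/7)/(z + 5) = (139/7 + z)/(5 + z))
T = -3020278388835/3017 (T = -3 + (36775 + (139/7 + 1/86)/(5 + 1/86))*(-7119 - 20100) = -3 + (36775 + (11961/602)/(431/86))*(-27219) = -3 + (36775 + (86/431)*(11961/602))*(-27219) = -3 + (36775 + 11961/3017)*(-27219) = -3 + (110962136/3017)*(-27219) = -3 - 3020278379784/3017 = -3020278388835/3017 ≈ -1.0011e+9)
-T = -1*(-3020278388835/3017) = 3020278388835/3017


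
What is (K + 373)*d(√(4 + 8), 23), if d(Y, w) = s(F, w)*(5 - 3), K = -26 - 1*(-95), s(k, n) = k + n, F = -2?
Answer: 18564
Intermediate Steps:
K = 69 (K = -26 + 95 = 69)
d(Y, w) = -4 + 2*w (d(Y, w) = (-2 + w)*(5 - 3) = (-2 + w)*2 = -4 + 2*w)
(K + 373)*d(√(4 + 8), 23) = (69 + 373)*(-4 + 2*23) = 442*(-4 + 46) = 442*42 = 18564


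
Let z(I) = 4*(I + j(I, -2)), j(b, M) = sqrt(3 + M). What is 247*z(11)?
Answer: 11856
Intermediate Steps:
z(I) = 4 + 4*I (z(I) = 4*(I + sqrt(3 - 2)) = 4*(I + sqrt(1)) = 4*(I + 1) = 4*(1 + I) = 4 + 4*I)
247*z(11) = 247*(4 + 4*11) = 247*(4 + 44) = 247*48 = 11856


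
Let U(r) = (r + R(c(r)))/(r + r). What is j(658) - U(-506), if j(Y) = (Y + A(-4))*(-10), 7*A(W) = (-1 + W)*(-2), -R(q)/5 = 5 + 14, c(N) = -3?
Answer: -46718127/7084 ≈ -6594.9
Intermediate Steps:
R(q) = -95 (R(q) = -5*(5 + 14) = -5*19 = -95)
U(r) = (-95 + r)/(2*r) (U(r) = (r - 95)/(r + r) = (-95 + r)/((2*r)) = (-95 + r)*(1/(2*r)) = (-95 + r)/(2*r))
A(W) = 2/7 - 2*W/7 (A(W) = ((-1 + W)*(-2))/7 = (2 - 2*W)/7 = 2/7 - 2*W/7)
j(Y) = -100/7 - 10*Y (j(Y) = (Y + (2/7 - 2/7*(-4)))*(-10) = (Y + (2/7 + 8/7))*(-10) = (Y + 10/7)*(-10) = (10/7 + Y)*(-10) = -100/7 - 10*Y)
j(658) - U(-506) = (-100/7 - 10*658) - (-95 - 506)/(2*(-506)) = (-100/7 - 6580) - (-1)*(-601)/(2*506) = -46160/7 - 1*601/1012 = -46160/7 - 601/1012 = -46718127/7084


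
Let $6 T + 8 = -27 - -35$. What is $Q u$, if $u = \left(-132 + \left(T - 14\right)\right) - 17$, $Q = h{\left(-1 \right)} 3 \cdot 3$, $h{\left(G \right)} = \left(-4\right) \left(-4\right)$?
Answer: $-23472$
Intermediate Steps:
$T = 0$ ($T = - \frac{4}{3} + \frac{-27 - -35}{6} = - \frac{4}{3} + \frac{-27 + 35}{6} = - \frac{4}{3} + \frac{1}{6} \cdot 8 = - \frac{4}{3} + \frac{4}{3} = 0$)
$h{\left(G \right)} = 16$
$Q = 144$ ($Q = 16 \cdot 3 \cdot 3 = 48 \cdot 3 = 144$)
$u = -163$ ($u = \left(-132 + \left(0 - 14\right)\right) - 17 = \left(-132 - 14\right) - 17 = -146 - 17 = -163$)
$Q u = 144 \left(-163\right) = -23472$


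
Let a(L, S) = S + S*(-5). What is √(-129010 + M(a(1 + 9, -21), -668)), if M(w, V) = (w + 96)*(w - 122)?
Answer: 5*I*√5434 ≈ 368.58*I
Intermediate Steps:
a(L, S) = -4*S (a(L, S) = S - 5*S = -4*S)
M(w, V) = (-122 + w)*(96 + w) (M(w, V) = (96 + w)*(-122 + w) = (-122 + w)*(96 + w))
√(-129010 + M(a(1 + 9, -21), -668)) = √(-129010 + (-11712 + (-4*(-21))² - (-104)*(-21))) = √(-129010 + (-11712 + 84² - 26*84)) = √(-129010 + (-11712 + 7056 - 2184)) = √(-129010 - 6840) = √(-135850) = 5*I*√5434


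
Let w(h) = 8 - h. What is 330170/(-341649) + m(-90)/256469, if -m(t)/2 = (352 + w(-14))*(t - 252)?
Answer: 2720910854/87622377381 ≈ 0.031053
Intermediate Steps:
m(t) = 188496 - 748*t (m(t) = -2*(352 + (8 - 1*(-14)))*(t - 252) = -2*(352 + (8 + 14))*(-252 + t) = -2*(352 + 22)*(-252 + t) = -748*(-252 + t) = -2*(-94248 + 374*t) = 188496 - 748*t)
330170/(-341649) + m(-90)/256469 = 330170/(-341649) + (188496 - 748*(-90))/256469 = 330170*(-1/341649) + (188496 + 67320)*(1/256469) = -330170/341649 + 255816*(1/256469) = -330170/341649 + 255816/256469 = 2720910854/87622377381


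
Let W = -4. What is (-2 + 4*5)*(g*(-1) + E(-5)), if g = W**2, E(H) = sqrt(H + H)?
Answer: -288 + 18*I*sqrt(10) ≈ -288.0 + 56.921*I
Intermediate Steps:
E(H) = sqrt(2)*sqrt(H) (E(H) = sqrt(2*H) = sqrt(2)*sqrt(H))
g = 16 (g = (-4)**2 = 16)
(-2 + 4*5)*(g*(-1) + E(-5)) = (-2 + 4*5)*(16*(-1) + sqrt(2)*sqrt(-5)) = (-2 + 20)*(-16 + sqrt(2)*(I*sqrt(5))) = 18*(-16 + I*sqrt(10)) = -288 + 18*I*sqrt(10)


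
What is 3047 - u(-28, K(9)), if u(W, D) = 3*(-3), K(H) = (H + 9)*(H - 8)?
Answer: 3056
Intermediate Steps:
K(H) = (-8 + H)*(9 + H) (K(H) = (9 + H)*(-8 + H) = (-8 + H)*(9 + H))
u(W, D) = -9
3047 - u(-28, K(9)) = 3047 - 1*(-9) = 3047 + 9 = 3056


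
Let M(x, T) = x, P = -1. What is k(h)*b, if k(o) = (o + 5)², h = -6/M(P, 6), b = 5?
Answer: 605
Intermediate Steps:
h = 6 (h = -6/(-1) = -6*(-1) = 6)
k(o) = (5 + o)²
k(h)*b = (5 + 6)²*5 = 11²*5 = 121*5 = 605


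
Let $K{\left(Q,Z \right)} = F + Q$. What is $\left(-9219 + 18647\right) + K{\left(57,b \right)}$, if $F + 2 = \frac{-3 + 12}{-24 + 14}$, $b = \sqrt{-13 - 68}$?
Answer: $\frac{94821}{10} \approx 9482.1$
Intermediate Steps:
$b = 9 i$ ($b = \sqrt{-81} = 9 i \approx 9.0 i$)
$F = - \frac{29}{10}$ ($F = -2 + \frac{-3 + 12}{-24 + 14} = -2 + \frac{9}{-10} = -2 + 9 \left(- \frac{1}{10}\right) = -2 - \frac{9}{10} = - \frac{29}{10} \approx -2.9$)
$K{\left(Q,Z \right)} = - \frac{29}{10} + Q$
$\left(-9219 + 18647\right) + K{\left(57,b \right)} = \left(-9219 + 18647\right) + \left(- \frac{29}{10} + 57\right) = 9428 + \frac{541}{10} = \frac{94821}{10}$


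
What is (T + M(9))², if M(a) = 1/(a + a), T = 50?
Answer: 811801/324 ≈ 2505.6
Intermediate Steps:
M(a) = 1/(2*a)
(T + M(9))² = (50 + (½)/9)² = (50 + (½)*(⅑))² = (50 + 1/18)² = (901/18)² = 811801/324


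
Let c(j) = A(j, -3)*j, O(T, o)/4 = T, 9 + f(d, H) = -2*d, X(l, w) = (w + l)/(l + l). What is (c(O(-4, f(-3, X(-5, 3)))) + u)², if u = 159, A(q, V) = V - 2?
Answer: 57121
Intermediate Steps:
A(q, V) = -2 + V
X(l, w) = (l + w)/(2*l) (X(l, w) = (l + w)/((2*l)) = (l + w)*(1/(2*l)) = (l + w)/(2*l))
f(d, H) = -9 - 2*d
O(T, o) = 4*T
c(j) = -5*j (c(j) = (-2 - 3)*j = -5*j)
(c(O(-4, f(-3, X(-5, 3)))) + u)² = (-20*(-4) + 159)² = (-5*(-16) + 159)² = (80 + 159)² = 239² = 57121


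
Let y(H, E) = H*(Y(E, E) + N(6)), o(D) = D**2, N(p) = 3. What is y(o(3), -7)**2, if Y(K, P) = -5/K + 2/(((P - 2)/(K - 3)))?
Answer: 139876/49 ≈ 2854.6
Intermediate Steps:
Y(K, P) = -5/K + 2*(-3 + K)/(-2 + P) (Y(K, P) = -5/K + 2/(((-2 + P)/(-3 + K))) = -5/K + 2*((-3 + K)/(-2 + P)) = -5/K + 2*(-3 + K)/(-2 + P))
y(H, E) = H*(3 + (10 - 11*E + 2*E**2)/(E*(-2 + E))) (y(H, E) = H*((10 - 6*E - 5*E + 2*E**2)/(E*(-2 + E)) + 3) = H*((10 - 11*E + 2*E**2)/(E*(-2 + E)) + 3) = H*(3 + (10 - 11*E + 2*E**2)/(E*(-2 + E))))
y(o(3), -7)**2 = (3**2*(10 - 17*(-7) + 5*(-7)**2)/(-7*(-2 - 7)))**2 = (9*(-1/7)*(10 + 119 + 5*49)/(-9))**2 = (9*(-1/7)*(-1/9)*(10 + 119 + 245))**2 = (9*(-1/7)*(-1/9)*374)**2 = (374/7)**2 = 139876/49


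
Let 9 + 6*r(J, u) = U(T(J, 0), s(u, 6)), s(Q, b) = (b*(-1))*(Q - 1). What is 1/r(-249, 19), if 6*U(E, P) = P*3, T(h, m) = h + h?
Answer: -2/21 ≈ -0.095238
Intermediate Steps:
s(Q, b) = -b*(-1 + Q) (s(Q, b) = (-b)*(-1 + Q) = -b*(-1 + Q))
T(h, m) = 2*h
U(E, P) = P/2 (U(E, P) = (P*3)/6 = (3*P)/6 = P/2)
r(J, u) = -1 - u/2 (r(J, u) = -3/2 + ((6*(1 - u))/2)/6 = -3/2 + ((6 - 6*u)/2)/6 = -3/2 + (3 - 3*u)/6 = -3/2 + (½ - u/2) = -1 - u/2)
1/r(-249, 19) = 1/(-1 - ½*19) = 1/(-1 - 19/2) = 1/(-21/2) = -2/21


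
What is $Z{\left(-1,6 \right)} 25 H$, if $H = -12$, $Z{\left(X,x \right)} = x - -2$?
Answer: $-2400$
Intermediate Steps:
$Z{\left(X,x \right)} = 2 + x$ ($Z{\left(X,x \right)} = x + 2 = 2 + x$)
$Z{\left(-1,6 \right)} 25 H = \left(2 + 6\right) 25 \left(-12\right) = 8 \cdot 25 \left(-12\right) = 200 \left(-12\right) = -2400$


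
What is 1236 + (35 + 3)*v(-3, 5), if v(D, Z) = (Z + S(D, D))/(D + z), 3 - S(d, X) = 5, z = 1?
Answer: 1179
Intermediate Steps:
S(d, X) = -2 (S(d, X) = 3 - 1*5 = 3 - 5 = -2)
v(D, Z) = (-2 + Z)/(1 + D) (v(D, Z) = (Z - 2)/(D + 1) = (-2 + Z)/(1 + D))
1236 + (35 + 3)*v(-3, 5) = 1236 + (35 + 3)*((-2 + 5)/(1 - 3)) = 1236 + 38*(3/(-2)) = 1236 + 38*(-1/2*3) = 1236 + 38*(-3/2) = 1236 - 57 = 1179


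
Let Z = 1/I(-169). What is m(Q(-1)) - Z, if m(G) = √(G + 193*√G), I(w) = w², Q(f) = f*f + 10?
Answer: -1/28561 + √(11 + 193*√11) ≈ 25.517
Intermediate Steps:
Q(f) = 10 + f² (Q(f) = f² + 10 = 10 + f²)
Z = 1/28561 (Z = 1/((-169)²) = 1/28561 ≈ 3.5013e-5)
m(Q(-1)) - Z = √((10 + (-1)²) + 193*√(10 + (-1)²)) - 1*1/28561 = √((10 + 1) + 193*√(10 + 1)) - 1/28561 = √(11 + 193*√11) - 1/28561 = -1/28561 + √(11 + 193*√11)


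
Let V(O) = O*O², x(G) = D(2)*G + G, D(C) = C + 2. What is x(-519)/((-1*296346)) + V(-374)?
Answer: -5167644405103/98782 ≈ -5.2314e+7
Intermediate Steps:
D(C) = 2 + C
x(G) = 5*G (x(G) = (2 + 2)*G + G = 4*G + G = 5*G)
V(O) = O³
x(-519)/((-1*296346)) + V(-374) = (5*(-519))/((-1*296346)) + (-374)³ = -2595/(-296346) - 52313624 = -2595*(-1/296346) - 52313624 = 865/98782 - 52313624 = -5167644405103/98782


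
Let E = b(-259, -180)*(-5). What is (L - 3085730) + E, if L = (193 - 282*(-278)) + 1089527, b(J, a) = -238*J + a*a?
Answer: -2387824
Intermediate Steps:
b(J, a) = a² - 238*J (b(J, a) = -238*J + a² = a² - 238*J)
L = 1168116 (L = (193 + 78396) + 1089527 = 78589 + 1089527 = 1168116)
E = -470210 (E = ((-180)² - 238*(-259))*(-5) = (32400 + 61642)*(-5) = 94042*(-5) = -470210)
(L - 3085730) + E = (1168116 - 3085730) - 470210 = -1917614 - 470210 = -2387824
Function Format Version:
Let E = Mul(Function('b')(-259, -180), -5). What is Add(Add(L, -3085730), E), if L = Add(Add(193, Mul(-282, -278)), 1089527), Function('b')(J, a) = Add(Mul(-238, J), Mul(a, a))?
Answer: -2387824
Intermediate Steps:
Function('b')(J, a) = Add(Pow(a, 2), Mul(-238, J)) (Function('b')(J, a) = Add(Mul(-238, J), Pow(a, 2)) = Add(Pow(a, 2), Mul(-238, J)))
L = 1168116 (L = Add(Add(193, 78396), 1089527) = Add(78589, 1089527) = 1168116)
E = -470210 (E = Mul(Add(Pow(-180, 2), Mul(-238, -259)), -5) = Mul(Add(32400, 61642), -5) = Mul(94042, -5) = -470210)
Add(Add(L, -3085730), E) = Add(Add(1168116, -3085730), -470210) = Add(-1917614, -470210) = -2387824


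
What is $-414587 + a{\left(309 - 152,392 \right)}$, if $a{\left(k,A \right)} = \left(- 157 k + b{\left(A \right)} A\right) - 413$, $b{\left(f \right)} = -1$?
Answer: $-440041$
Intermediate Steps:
$a{\left(k,A \right)} = -413 - A - 157 k$ ($a{\left(k,A \right)} = \left(- 157 k - A\right) - 413 = \left(- A - 157 k\right) - 413 = -413 - A - 157 k$)
$-414587 + a{\left(309 - 152,392 \right)} = -414587 - \left(805 + 157 \left(309 - 152\right)\right) = -414587 - 25454 = -440041$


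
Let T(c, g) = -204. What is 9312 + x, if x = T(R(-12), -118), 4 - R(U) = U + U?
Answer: 9108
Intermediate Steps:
R(U) = 4 - 2*U (R(U) = 4 - (U + U) = 4 - 2*U)
x = -204
9312 + x = 9312 - 204 = 9108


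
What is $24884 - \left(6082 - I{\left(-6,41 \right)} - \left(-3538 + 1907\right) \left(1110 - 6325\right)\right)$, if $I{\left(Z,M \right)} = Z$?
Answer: $8524461$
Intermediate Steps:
$24884 - \left(6082 - I{\left(-6,41 \right)} - \left(-3538 + 1907\right) \left(1110 - 6325\right)\right) = 24884 - \left(6088 - \left(-3538 + 1907\right) \left(1110 - 6325\right)\right) = 24884 - \left(6088 + 1631 \left(1110 - 6325\right)\right) = 24884 - -8499577 = 24884 + \left(\left(8505665 - 6\right) - 6082\right) = 24884 + \left(8505659 - 6082\right) = 24884 + 8499577 = 8524461$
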